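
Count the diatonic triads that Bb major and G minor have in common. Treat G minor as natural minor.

7

Diatonic triads of Bb major: Bb (I), Cm (ii), Dm (iii), Eb (IV), F (V), Gm (vi), Adim (vii°).
Diatonic triads of G minor (natural minor): Gm (i), Adim (ii°), Bb (III), Cm (iv), Dm (v), Eb (VI), F (VII).
Matching root and quality in both lists: Bb, Cm, Dm, Eb, F, Gm, Adim.
That gives 7 common triads.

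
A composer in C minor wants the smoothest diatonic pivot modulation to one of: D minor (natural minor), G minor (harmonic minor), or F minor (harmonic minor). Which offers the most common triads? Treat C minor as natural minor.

Triads of C minor (natural minor): Cm (i), Ddim (ii°), Eb (III), Fm (iv), Gm (v), Ab (VI), Bb (VII).
D minor (natural minor) shares 2: Gm, Bb.
G minor (harmonic minor) shares 3: Cm, Eb, Gm.
F minor (harmonic minor) shares 1: Fm.
The most common triads (3) are shared with G minor.

G minor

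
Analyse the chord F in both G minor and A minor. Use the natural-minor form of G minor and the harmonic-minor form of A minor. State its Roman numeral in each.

VII in G minor; VI in A minor

The scale of G minor (natural minor) is G A B♭ C D E♭ F; F is degree 7, and the triad built there (F-A-C) is major, so it is VII.
The scale of A minor (harmonic minor) is A B C D E F G♯; F is degree 6, and the triad built there (F-A-C) is major, so it is VI.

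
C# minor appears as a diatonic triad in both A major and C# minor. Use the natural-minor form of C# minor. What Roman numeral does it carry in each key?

iii in A major; i in C# minor

The scale of A major is A B C# D E F# G#; C# is degree 3, and the triad built there (C#-E-G#) is minor, so it is iii.
The scale of C# minor (natural minor) is C# D# E F# G# A B; C# is degree 1, and the triad built there (C#-E-G#) is minor, so it is i.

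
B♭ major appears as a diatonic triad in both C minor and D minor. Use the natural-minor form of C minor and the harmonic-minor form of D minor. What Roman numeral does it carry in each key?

The scale of C minor (natural minor) is C D E♭ F G A♭ B♭; B♭ is degree 7, and the triad built there (B♭-D-F) is major, so it is VII.
The scale of D minor (harmonic minor) is D E F G A B♭ C♯; B♭ is degree 6, and the triad built there (B♭-D-F) is major, so it is VI.

VII in C minor; VI in D minor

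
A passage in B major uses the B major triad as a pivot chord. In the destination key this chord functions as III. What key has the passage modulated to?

The numeral III denotes a major triad on scale degree 3. With B on degree 3, the tonic of the new key is G#.
Degree 3 carries a major triad in natural-minor keys, so the destination is G# minor.
Check: the diatonic triads of G# minor (natural minor) are G#m (i), A#dim (ii°), B (III), C#m (iv), D#m (v), E (VI), F# (VII) — B major is indeed III.

G# minor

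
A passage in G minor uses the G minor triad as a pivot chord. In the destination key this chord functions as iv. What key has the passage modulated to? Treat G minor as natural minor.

The numeral iv denotes a minor triad on scale degree 4. With G on degree 4, the tonic of the new key is D.
Degree 4 carries a minor triad in minor keys, so the destination is D minor.
Check: the diatonic triads of D minor (natural minor) are Dm (i), Edim (ii°), F (III), Gm (iv), Am (v), Bb (VI), C (VII) — G minor is indeed iv.

D minor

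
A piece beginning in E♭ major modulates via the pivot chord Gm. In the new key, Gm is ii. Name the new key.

The numeral ii denotes a minor triad on scale degree 2. With G on degree 2, the tonic of the new key is F.
Degree 2 carries a minor triad in major keys, so the destination is F major.
Check: the diatonic triads of F major are F (I), Gm (ii), Am (iii), B♭ (IV), C (V), Dm (vi), Edim (vii°) — Gm is indeed ii.

F major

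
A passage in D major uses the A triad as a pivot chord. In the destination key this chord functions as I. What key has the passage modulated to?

The numeral I denotes a major triad on scale degree 1. With A on degree 1, the tonic of the new key is A.
Degree 1 carries a major triad in major keys, so the destination is A major.
Check: the diatonic triads of A major are A (I), Bm (ii), C#m (iii), D (IV), E (V), F#m (vi), G#dim (vii°) — A is indeed I.

A major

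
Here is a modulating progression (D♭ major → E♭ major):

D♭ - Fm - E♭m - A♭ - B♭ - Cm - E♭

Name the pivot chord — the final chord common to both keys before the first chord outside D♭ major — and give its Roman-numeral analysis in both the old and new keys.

A♭ — V in D♭ major, IV in E♭ major

Chords diatonic to D♭ major: D♭, E♭m, Fm, G♭, A♭, B♭m, Cdim.
Reading the progression, the first chord not in that set is B♭, so the modulation leaves D♭ major there.
The chord immediately before B♭ is A♭, which is diatonic to both keys: V in D♭ major and IV in E♭ major.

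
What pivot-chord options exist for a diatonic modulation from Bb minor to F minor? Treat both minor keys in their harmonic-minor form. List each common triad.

Bbm

Triads in Bb minor (harmonic minor): Bbm (i), Cdim (ii°), Dbaug (III+), Ebm (iv), F (V), Gb (VI), Adim (vii°).
Triads in F minor (harmonic minor): Fm (i), Gdim (ii°), Abaug (III+), Bbm (iv), C (V), Db (VI), Edim (vii°).
Shared triads with their functions: Bbm (i in Bb minor, iv in F minor).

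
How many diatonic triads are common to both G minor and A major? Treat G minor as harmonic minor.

1

Diatonic triads of G minor (harmonic minor): Gm (i), Adim (ii°), Bbaug (III+), Cm (iv), D (V), Eb (VI), F#dim (vii°).
Diatonic triads of A major: A (I), Bm (ii), C#m (iii), D (IV), E (V), F#m (vi), G#dim (vii°).
Matching root and quality in both lists: D.
That gives 1 common triad.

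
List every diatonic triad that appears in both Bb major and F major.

Triads in Bb major: Bb major (I), C minor (ii), D minor (iii), Eb major (IV), F major (V), G minor (vi), A diminished (vii°).
Triads in F major: F major (I), G minor (ii), A minor (iii), Bb major (IV), C major (V), D minor (vi), E diminished (vii°).
Shared triads with their functions: Bb major (I in Bb major, IV in F major); D minor (iii in Bb major, vi in F major); F major (V in Bb major, I in F major); G minor (vi in Bb major, ii in F major).

Bb, Dm, F, Gm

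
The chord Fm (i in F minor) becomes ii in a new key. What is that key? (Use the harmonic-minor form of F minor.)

Eb major

The numeral ii denotes a minor triad on scale degree 2. With F on degree 2, the tonic of the new key is Eb.
Degree 2 carries a minor triad in major keys, so the destination is Eb major.
Check: the diatonic triads of Eb major are Eb (I), Fm (ii), Gm (iii), Ab (IV), Bb (V), Cm (vi), Ddim (vii°) — Fm is indeed ii.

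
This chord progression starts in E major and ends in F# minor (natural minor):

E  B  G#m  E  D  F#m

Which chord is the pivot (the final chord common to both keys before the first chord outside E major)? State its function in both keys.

E — I in E major, VII in F# minor

Chords diatonic to E major: E, F#m, G#m, A, B, C#m, D#dim.
Reading the progression, the first chord not in that set is D, so the modulation leaves E major there.
The chord immediately before D is E, which is diatonic to both keys: I in E major and VII in F# minor.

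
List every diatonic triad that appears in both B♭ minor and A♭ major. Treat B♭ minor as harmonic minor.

B♭m

Triads in B♭ minor (harmonic minor): B♭m (i), Cdim (ii°), D♭aug (III+), E♭m (iv), F (V), G♭ (VI), Adim (vii°).
Triads in A♭ major: A♭ (I), B♭m (ii), Cm (iii), D♭ (IV), E♭ (V), Fm (vi), Gdim (vii°).
Shared triads with their functions: B♭m (i in B♭ minor, ii in A♭ major).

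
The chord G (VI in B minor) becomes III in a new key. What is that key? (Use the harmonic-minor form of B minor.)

E minor

The numeral III denotes a major triad on scale degree 3. With G on degree 3, the tonic of the new key is E.
Degree 3 carries a major triad in natural-minor keys, so the destination is E minor.
Check: the diatonic triads of E minor (natural minor) are Em (i), F#dim (ii°), G (III), Am (iv), Bm (v), C (VI), D (VII) — G is indeed III.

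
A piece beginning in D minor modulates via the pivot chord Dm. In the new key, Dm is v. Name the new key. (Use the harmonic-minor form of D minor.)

The numeral v denotes a minor triad on scale degree 5. With D on degree 5, the tonic of the new key is G.
Degree 5 carries a minor triad in natural-minor keys, so the destination is G minor.
Check: the diatonic triads of G minor (natural minor) are Gm (i), Adim (ii°), Bb (III), Cm (iv), Dm (v), Eb (VI), F (VII) — Dm is indeed v.

G minor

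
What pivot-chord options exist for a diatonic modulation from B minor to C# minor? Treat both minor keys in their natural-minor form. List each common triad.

F#m, A

Triads in B minor (natural minor): Bm (i), C#dim (ii°), D (III), Em (iv), F#m (v), G (VI), A (VII).
Triads in C# minor (natural minor): C#m (i), D#dim (ii°), E (III), F#m (iv), G#m (v), A (VI), B (VII).
Shared triads with their functions: F#m (v in B minor, iv in C# minor); A (VII in B minor, VI in C# minor).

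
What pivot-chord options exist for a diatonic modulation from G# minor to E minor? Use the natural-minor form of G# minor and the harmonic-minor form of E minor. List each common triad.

B

Triads in G# minor (natural minor): G#m (i), A#dim (ii°), B (III), C#m (iv), D#m (v), E (VI), F# (VII).
Triads in E minor (harmonic minor): Em (i), F#dim (ii°), Gaug (III+), Am (iv), B (V), C (VI), D#dim (vii°).
Shared triads with their functions: B (III in G# minor, V in E minor).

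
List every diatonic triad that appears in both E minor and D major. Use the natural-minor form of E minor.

Triads in E minor (natural minor): E minor (i), F# diminished (ii°), G major (III), A minor (iv), B minor (v), C major (VI), D major (VII).
Triads in D major: D major (I), E minor (ii), F# minor (iii), G major (IV), A major (V), B minor (vi), C# diminished (vii°).
Shared triads with their functions: E minor (i in E minor, ii in D major); G major (III in E minor, IV in D major); B minor (v in E minor, vi in D major); D major (VII in E minor, I in D major).

Em, G, Bm, D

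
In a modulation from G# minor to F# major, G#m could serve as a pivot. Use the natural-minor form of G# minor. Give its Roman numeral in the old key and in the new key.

The scale of G# minor (natural minor) is G# A# B C# D# E F#; G# is degree 1, and the triad built there (G#-B-D#) is minor, so it is i.
The scale of F# major is F# G# A# B C# D# E#; G# is degree 2, and the triad built there (G#-B-D#) is minor, so it is ii.

i in G# minor; ii in F# major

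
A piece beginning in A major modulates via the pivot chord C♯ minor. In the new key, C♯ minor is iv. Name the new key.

The numeral iv denotes a minor triad on scale degree 4. With C♯ on degree 4, the tonic of the new key is G♯.
Degree 4 carries a minor triad in minor keys, so the destination is G♯ minor.
Check: the diatonic triads of G♯ minor (natural minor) are G♯m (i), A♯dim (ii°), B (III), C♯m (iv), D♯m (v), E (VI), F♯ (VII) — C♯ minor is indeed iv.

G♯ minor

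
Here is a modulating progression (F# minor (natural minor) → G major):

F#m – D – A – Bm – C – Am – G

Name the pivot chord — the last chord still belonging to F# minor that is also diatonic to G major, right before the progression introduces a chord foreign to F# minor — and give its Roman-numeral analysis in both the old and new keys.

Chords diatonic to F# minor: F#m, G#dim, A, Bm, C#m, D, E.
Reading the progression, the first chord not in that set is C, so the modulation leaves F# minor there.
The chord immediately before C is Bm, which is diatonic to both keys: iv in F# minor and iii in G major.

Bm — iv in F# minor, iii in G major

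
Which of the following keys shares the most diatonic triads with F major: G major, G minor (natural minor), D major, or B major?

G minor

Triads of F major: F major (I), G minor (ii), A minor (iii), Bb major (IV), C major (V), D minor (vi), E diminished (vii°).
G major shares 2: Am, C.
G minor (natural minor) shares 4: F, Gm, Bb, Dm.
D major shares 0: none.
B major shares 0: none.
The most common triads (4) are shared with G minor.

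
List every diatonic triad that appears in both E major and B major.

E, G#m, B, C#m

Triads in E major: E (I), F#m (ii), G#m (iii), A (IV), B (V), C#m (vi), D#dim (vii°).
Triads in B major: B (I), C#m (ii), D#m (iii), E (IV), F# (V), G#m (vi), A#dim (vii°).
Shared triads with their functions: E (I in E major, IV in B major); G#m (iii in E major, vi in B major); B (V in E major, I in B major); C#m (vi in E major, ii in B major).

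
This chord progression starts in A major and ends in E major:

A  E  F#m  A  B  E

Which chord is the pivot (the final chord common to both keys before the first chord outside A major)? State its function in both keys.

Chords diatonic to A major: A, Bm, C#m, D, E, F#m, G#dim.
Reading the progression, the first chord not in that set is B, so the modulation leaves A major there.
The chord immediately before B is A, which is diatonic to both keys: I in A major and IV in E major.

A — I in A major, IV in E major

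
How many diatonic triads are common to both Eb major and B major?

0

Diatonic triads of Eb major: Eb major (I), F minor (ii), G minor (iii), Ab major (IV), Bb major (V), C minor (vi), D diminished (vii°).
Diatonic triads of B major: B major (I), C# minor (ii), D# minor (iii), E major (IV), F# major (V), G# minor (vi), A# diminished (vii°).
No triad has the same root and quality in both keys.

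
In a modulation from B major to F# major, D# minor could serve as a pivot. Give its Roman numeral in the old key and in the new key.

iii in B major; vi in F# major

The scale of B major is B C# D# E F# G# A#; D# is degree 3, and the triad built there (D#-F#-A#) is minor, so it is iii.
The scale of F# major is F# G# A# B C# D# E#; D# is degree 6, and the triad built there (D#-F#-A#) is minor, so it is vi.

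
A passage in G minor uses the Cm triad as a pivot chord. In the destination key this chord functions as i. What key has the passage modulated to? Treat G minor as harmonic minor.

The numeral i denotes a minor triad on scale degree 1. With C on degree 1, the tonic of the new key is C.
Degree 1 carries a minor triad in minor keys, so the destination is C minor.
Check: the diatonic triads of C minor (natural minor) are Cm (i), Ddim (ii°), Eb (III), Fm (iv), Gm (v), Ab (VI), Bb (VII) — Cm is indeed i.

C minor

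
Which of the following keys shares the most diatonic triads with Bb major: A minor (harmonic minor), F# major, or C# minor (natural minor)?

Triads of Bb major: Bb major (I), C minor (ii), D minor (iii), Eb major (IV), F major (V), G minor (vi), A diminished (vii°).
A minor (harmonic minor) shares 2: Dm, F.
F# major shares 0: none.
C# minor (natural minor) shares 0: none.
The most common triads (2) are shared with A minor.

A minor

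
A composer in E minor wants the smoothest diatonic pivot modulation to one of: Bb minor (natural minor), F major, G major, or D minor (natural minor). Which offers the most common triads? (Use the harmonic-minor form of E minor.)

G major

Triads of E minor (harmonic minor): E minor (i), F# diminished (ii°), G augmented (III+), A minor (iv), B major (V), C major (VI), D# diminished (vii°).
Bb minor (natural minor) shares 0: none.
F major shares 2: Am, C.
G major shares 4: Em, F#dim, Am, C.
D minor (natural minor) shares 2: Am, C.
The most common triads (4) are shared with G major.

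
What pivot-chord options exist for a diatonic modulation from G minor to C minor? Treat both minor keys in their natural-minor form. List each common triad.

Triads in G minor (natural minor): G minor (i), A diminished (ii°), Bb major (III), C minor (iv), D minor (v), Eb major (VI), F major (VII).
Triads in C minor (natural minor): C minor (i), D diminished (ii°), Eb major (III), F minor (iv), G minor (v), Ab major (VI), Bb major (VII).
Shared triads with their functions: G minor (i in G minor, v in C minor); Bb major (III in G minor, VII in C minor); C minor (iv in G minor, i in C minor); Eb major (VI in G minor, III in C minor).

Gm, Bb, Cm, Eb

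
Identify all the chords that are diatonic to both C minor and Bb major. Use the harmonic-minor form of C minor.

Cm

Triads in C minor (harmonic minor): Cm (i), Ddim (ii°), Ebaug (III+), Fm (iv), G (V), Ab (VI), Bdim (vii°).
Triads in Bb major: Bb (I), Cm (ii), Dm (iii), Eb (IV), F (V), Gm (vi), Adim (vii°).
Shared triads with their functions: Cm (i in C minor, ii in Bb major).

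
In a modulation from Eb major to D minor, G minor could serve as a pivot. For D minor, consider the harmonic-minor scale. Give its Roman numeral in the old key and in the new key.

iii in Eb major; iv in D minor

The scale of Eb major is Eb F G Ab Bb C D; G is degree 3, and the triad built there (G-Bb-D) is minor, so it is iii.
The scale of D minor (harmonic minor) is D E F G A Bb C#; G is degree 4, and the triad built there (G-Bb-D) is minor, so it is iv.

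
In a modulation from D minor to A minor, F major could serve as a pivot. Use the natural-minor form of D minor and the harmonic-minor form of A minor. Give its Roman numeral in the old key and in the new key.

The scale of D minor (natural minor) is D E F G A Bb C; F is degree 3, and the triad built there (F-A-C) is major, so it is III.
The scale of A minor (harmonic minor) is A B C D E F G#; F is degree 6, and the triad built there (F-A-C) is major, so it is VI.

III in D minor; VI in A minor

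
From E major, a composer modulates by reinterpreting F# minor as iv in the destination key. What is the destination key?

C# minor

The numeral iv denotes a minor triad on scale degree 4. With F# on degree 4, the tonic of the new key is C#.
Degree 4 carries a minor triad in minor keys, so the destination is C# minor.
Check: the diatonic triads of C# minor (natural minor) are C#m (i), D#dim (ii°), E (III), F#m (iv), G#m (v), A (VI), B (VII) — F# minor is indeed iv.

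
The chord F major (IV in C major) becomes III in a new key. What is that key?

The numeral III denotes a major triad on scale degree 3. With F on degree 3, the tonic of the new key is D.
Degree 3 carries a major triad in natural-minor keys, so the destination is D minor.
Check: the diatonic triads of D minor (natural minor) are Dm (i), Edim (ii°), F (III), Gm (iv), Am (v), Bb (VI), C (VII) — F major is indeed III.

D minor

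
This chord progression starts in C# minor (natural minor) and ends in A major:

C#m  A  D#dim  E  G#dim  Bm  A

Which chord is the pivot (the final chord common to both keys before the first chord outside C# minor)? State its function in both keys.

E — III in C# minor, V in A major

Chords diatonic to C# minor: C#m, D#dim, E, F#m, G#m, A, B.
Reading the progression, the first chord not in that set is G#dim, so the modulation leaves C# minor there.
The chord immediately before G#dim is E, which is diatonic to both keys: III in C# minor and V in A major.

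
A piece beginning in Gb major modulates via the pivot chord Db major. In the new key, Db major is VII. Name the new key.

The numeral VII denotes a major triad on scale degree 7. With Db on degree 7, the tonic of the new key is Eb.
Degree 7 carries a major triad in natural-minor keys, so the destination is Eb minor.
Check: the diatonic triads of Eb minor (natural minor) are Ebm (i), Fdim (ii°), Gb (III), Abm (iv), Bbm (v), Cb (VI), Db (VII) — Db major is indeed VII.

Eb minor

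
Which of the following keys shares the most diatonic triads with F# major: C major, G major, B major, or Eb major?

Triads of F# major: F# (I), G#m (ii), A#m (iii), B (IV), C# (V), D#m (vi), E#dim (vii°).
C major shares 0: none.
G major shares 0: none.
B major shares 4: F#, G#m, B, D#m.
Eb major shares 0: none.
The most common triads (4) are shared with B major.

B major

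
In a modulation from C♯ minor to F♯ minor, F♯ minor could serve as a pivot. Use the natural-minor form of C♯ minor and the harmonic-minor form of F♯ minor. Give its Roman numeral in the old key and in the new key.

The scale of C♯ minor (natural minor) is C♯ D♯ E F♯ G♯ A B; F♯ is degree 4, and the triad built there (F♯-A-C♯) is minor, so it is iv.
The scale of F♯ minor (harmonic minor) is F♯ G♯ A B C♯ D E♯; F♯ is degree 1, and the triad built there (F♯-A-C♯) is minor, so it is i.

iv in C♯ minor; i in F♯ minor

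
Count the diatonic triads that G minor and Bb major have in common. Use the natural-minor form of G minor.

Diatonic triads of G minor (natural minor): Gm (i), Adim (ii°), Bb (III), Cm (iv), Dm (v), Eb (VI), F (VII).
Diatonic triads of Bb major: Bb (I), Cm (ii), Dm (iii), Eb (IV), F (V), Gm (vi), Adim (vii°).
Matching root and quality in both lists: Gm, Adim, Bb, Cm, Dm, Eb, F.
That gives 7 common triads.

7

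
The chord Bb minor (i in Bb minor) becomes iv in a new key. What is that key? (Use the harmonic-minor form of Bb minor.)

F minor

The numeral iv denotes a minor triad on scale degree 4. With Bb on degree 4, the tonic of the new key is F.
Degree 4 carries a minor triad in minor keys, so the destination is F minor.
Check: the diatonic triads of F minor (natural minor) are Fm (i), Gdim (ii°), Ab (III), Bbm (iv), Cm (v), Db (VI), Eb (VII) — Bb minor is indeed iv.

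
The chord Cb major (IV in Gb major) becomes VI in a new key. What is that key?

Eb minor

The numeral VI denotes a major triad on scale degree 6. With Cb on degree 6, the tonic of the new key is Eb.
Degree 6 carries a major triad in minor keys, so the destination is Eb minor.
Check: the diatonic triads of Eb minor (natural minor) are Ebm (i), Fdim (ii°), Gb (III), Abm (iv), Bbm (v), Cb (VI), Db (VII) — Cb major is indeed VI.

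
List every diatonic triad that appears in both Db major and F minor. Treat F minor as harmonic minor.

Db, Fm, Bbm

Triads in Db major: Db (I), Ebm (ii), Fm (iii), Gb (IV), Ab (V), Bbm (vi), Cdim (vii°).
Triads in F minor (harmonic minor): Fm (i), Gdim (ii°), Abaug (III+), Bbm (iv), C (V), Db (VI), Edim (vii°).
Shared triads with their functions: Db (I in Db major, VI in F minor); Fm (iii in Db major, i in F minor); Bbm (vi in Db major, iv in F minor).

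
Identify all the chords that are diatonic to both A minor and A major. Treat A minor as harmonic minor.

Triads in A minor (harmonic minor): Am (i), Bdim (ii°), Caug (III+), Dm (iv), E (V), F (VI), G#dim (vii°).
Triads in A major: A (I), Bm (ii), C#m (iii), D (IV), E (V), F#m (vi), G#dim (vii°).
Shared triads with their functions: E (V in A minor, V in A major); G#dim (vii° in A minor, vii° in A major).

E, G#dim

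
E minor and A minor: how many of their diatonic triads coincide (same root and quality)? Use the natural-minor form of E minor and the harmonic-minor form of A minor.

1

Diatonic triads of E minor (natural minor): Em (i), F#dim (ii°), G (III), Am (iv), Bm (v), C (VI), D (VII).
Diatonic triads of A minor (harmonic minor): Am (i), Bdim (ii°), Caug (III+), Dm (iv), E (V), F (VI), G#dim (vii°).
Matching root and quality in both lists: Am.
That gives 1 common triad.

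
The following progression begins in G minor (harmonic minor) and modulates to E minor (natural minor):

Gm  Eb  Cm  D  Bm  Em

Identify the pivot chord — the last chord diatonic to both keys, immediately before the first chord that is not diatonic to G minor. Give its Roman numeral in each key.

Chords diatonic to G minor: Gm, Adim, Bbaug, Cm, D, Eb, F#dim.
Reading the progression, the first chord not in that set is Bm, so the modulation leaves G minor there.
The chord immediately before Bm is D, which is diatonic to both keys: V in G minor and VII in E minor.

D — V in G minor, VII in E minor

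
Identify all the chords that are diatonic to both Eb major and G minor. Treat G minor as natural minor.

Eb, Gm, Bb, Cm

Triads in Eb major: Eb (I), Fm (ii), Gm (iii), Ab (IV), Bb (V), Cm (vi), Ddim (vii°).
Triads in G minor (natural minor): Gm (i), Adim (ii°), Bb (III), Cm (iv), Dm (v), Eb (VI), F (VII).
Shared triads with their functions: Eb (I in Eb major, VI in G minor); Gm (iii in Eb major, i in G minor); Bb (V in Eb major, III in G minor); Cm (vi in Eb major, iv in G minor).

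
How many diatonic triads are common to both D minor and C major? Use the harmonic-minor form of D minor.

1

Diatonic triads of D minor (harmonic minor): D minor (i), E diminished (ii°), F augmented (III+), G minor (iv), A major (V), Bb major (VI), C# diminished (vii°).
Diatonic triads of C major: C major (I), D minor (ii), E minor (iii), F major (IV), G major (V), A minor (vi), B diminished (vii°).
Matching root and quality in both lists: D minor.
That gives 1 common triad.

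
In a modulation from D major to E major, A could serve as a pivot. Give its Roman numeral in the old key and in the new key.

The scale of D major is D E F# G A B C#; A is degree 5, and the triad built there (A-C#-E) is major, so it is V.
The scale of E major is E F# G# A B C# D#; A is degree 4, and the triad built there (A-C#-E) is major, so it is IV.

V in D major; IV in E major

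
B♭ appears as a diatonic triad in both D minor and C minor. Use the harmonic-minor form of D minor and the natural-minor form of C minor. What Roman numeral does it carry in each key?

VI in D minor; VII in C minor

The scale of D minor (harmonic minor) is D E F G A B♭ C♯; B♭ is degree 6, and the triad built there (B♭-D-F) is major, so it is VI.
The scale of C minor (natural minor) is C D E♭ F G A♭ B♭; B♭ is degree 7, and the triad built there (B♭-D-F) is major, so it is VII.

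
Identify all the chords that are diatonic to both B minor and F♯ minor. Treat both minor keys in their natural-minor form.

Triads in B minor (natural minor): Bm (i), C♯dim (ii°), D (III), Em (iv), F♯m (v), G (VI), A (VII).
Triads in F♯ minor (natural minor): F♯m (i), G♯dim (ii°), A (III), Bm (iv), C♯m (v), D (VI), E (VII).
Shared triads with their functions: Bm (i in B minor, iv in F♯ minor); D (III in B minor, VI in F♯ minor); F♯m (v in B minor, i in F♯ minor); A (VII in B minor, III in F♯ minor).

Bm, D, F♯m, A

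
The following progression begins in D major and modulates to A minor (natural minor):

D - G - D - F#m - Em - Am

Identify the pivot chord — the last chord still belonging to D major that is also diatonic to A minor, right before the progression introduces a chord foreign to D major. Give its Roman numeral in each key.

Chords diatonic to D major: D, Em, F#m, G, A, Bm, C#dim.
Reading the progression, the first chord not in that set is Am, so the modulation leaves D major there.
The chord immediately before Am is Em, which is diatonic to both keys: ii in D major and v in A minor.

Em — ii in D major, v in A minor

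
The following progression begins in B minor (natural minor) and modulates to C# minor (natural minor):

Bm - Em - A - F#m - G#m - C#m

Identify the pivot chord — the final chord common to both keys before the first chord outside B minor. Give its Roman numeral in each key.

F#m — v in B minor, iv in C# minor

Chords diatonic to B minor: Bm, C#dim, D, Em, F#m, G, A.
Reading the progression, the first chord not in that set is G#m, so the modulation leaves B minor there.
The chord immediately before G#m is F#m, which is diatonic to both keys: v in B minor and iv in C# minor.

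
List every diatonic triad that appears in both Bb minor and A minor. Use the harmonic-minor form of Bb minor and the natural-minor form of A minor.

Triads in Bb minor (harmonic minor): Bb minor (i), C diminished (ii°), Db augmented (III+), Eb minor (iv), F major (V), Gb major (VI), A diminished (vii°).
Triads in A minor (natural minor): A minor (i), B diminished (ii°), C major (III), D minor (iv), E minor (v), F major (VI), G major (VII).
Shared triads with their functions: F major (V in Bb minor, VI in A minor).

F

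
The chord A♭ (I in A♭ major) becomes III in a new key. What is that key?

F minor

The numeral III denotes a major triad on scale degree 3. With A♭ on degree 3, the tonic of the new key is F.
Degree 3 carries a major triad in natural-minor keys, so the destination is F minor.
Check: the diatonic triads of F minor (natural minor) are Fm (i), Gdim (ii°), A♭ (III), B♭m (iv), Cm (v), D♭ (VI), E♭ (VII) — A♭ is indeed III.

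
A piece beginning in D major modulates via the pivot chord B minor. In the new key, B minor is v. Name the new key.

E minor

The numeral v denotes a minor triad on scale degree 5. With B on degree 5, the tonic of the new key is E.
Degree 5 carries a minor triad in natural-minor keys, so the destination is E minor.
Check: the diatonic triads of E minor (natural minor) are Em (i), F#dim (ii°), G (III), Am (iv), Bm (v), C (VI), D (VII) — B minor is indeed v.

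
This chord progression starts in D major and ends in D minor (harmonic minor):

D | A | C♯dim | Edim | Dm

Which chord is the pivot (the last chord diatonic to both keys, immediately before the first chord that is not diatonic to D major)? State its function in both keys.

C♯dim — vii° in D major, vii° in D minor

Chords diatonic to D major: D, Em, F♯m, G, A, Bm, C♯dim.
Reading the progression, the first chord not in that set is Edim, so the modulation leaves D major there.
The chord immediately before Edim is C♯dim, which is diatonic to both keys: vii° in D major and vii° in D minor.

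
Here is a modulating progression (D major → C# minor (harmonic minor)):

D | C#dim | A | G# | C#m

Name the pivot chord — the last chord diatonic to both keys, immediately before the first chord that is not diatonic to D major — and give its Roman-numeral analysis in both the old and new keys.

A — V in D major, VI in C# minor

Chords diatonic to D major: D, Em, F#m, G, A, Bm, C#dim.
Reading the progression, the first chord not in that set is G#, so the modulation leaves D major there.
The chord immediately before G# is A, which is diatonic to both keys: V in D major and VI in C# minor.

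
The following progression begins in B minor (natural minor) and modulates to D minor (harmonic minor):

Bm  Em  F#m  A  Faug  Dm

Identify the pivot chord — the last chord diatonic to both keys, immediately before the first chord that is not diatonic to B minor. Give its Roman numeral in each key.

Chords diatonic to B minor: Bm, C#dim, D, Em, F#m, G, A.
Reading the progression, the first chord not in that set is Faug, so the modulation leaves B minor there.
The chord immediately before Faug is A, which is diatonic to both keys: VII in B minor and V in D minor.

A — VII in B minor, V in D minor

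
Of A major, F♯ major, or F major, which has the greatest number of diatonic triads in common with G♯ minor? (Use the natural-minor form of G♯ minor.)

Triads of G♯ minor (natural minor): G♯m (i), A♯dim (ii°), B (III), C♯m (iv), D♯m (v), E (VI), F♯ (VII).
A major shares 2: C♯m, E.
F♯ major shares 4: G♯m, B, D♯m, F♯.
F major shares 0: none.
The most common triads (4) are shared with F♯ major.

F♯ major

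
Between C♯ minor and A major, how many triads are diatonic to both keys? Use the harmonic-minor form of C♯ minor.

3

Diatonic triads of C♯ minor (harmonic minor): C♯ minor (i), D♯ diminished (ii°), E augmented (III+), F♯ minor (iv), G♯ major (V), A major (VI), B♯ diminished (vii°).
Diatonic triads of A major: A major (I), B minor (ii), C♯ minor (iii), D major (IV), E major (V), F♯ minor (vi), G♯ diminished (vii°).
Matching root and quality in both lists: C♯ minor, F♯ minor, A major.
That gives 3 common triads.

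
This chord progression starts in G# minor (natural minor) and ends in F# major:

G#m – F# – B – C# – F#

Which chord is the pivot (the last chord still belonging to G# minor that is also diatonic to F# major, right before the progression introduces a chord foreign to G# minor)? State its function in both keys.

B — III in G# minor, IV in F# major

Chords diatonic to G# minor: G#m, A#dim, B, C#m, D#m, E, F#.
Reading the progression, the first chord not in that set is C#, so the modulation leaves G# minor there.
The chord immediately before C# is B, which is diatonic to both keys: III in G# minor and IV in F# major.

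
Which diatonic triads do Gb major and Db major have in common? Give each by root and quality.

Triads in Gb major: Gb (I), Abm (ii), Bbm (iii), Cb (IV), Db (V), Ebm (vi), Fdim (vii°).
Triads in Db major: Db (I), Ebm (ii), Fm (iii), Gb (IV), Ab (V), Bbm (vi), Cdim (vii°).
Shared triads with their functions: Gb (I in Gb major, IV in Db major); Bbm (iii in Gb major, vi in Db major); Db (V in Gb major, I in Db major); Ebm (vi in Gb major, ii in Db major).

Gb, Bbm, Db, Ebm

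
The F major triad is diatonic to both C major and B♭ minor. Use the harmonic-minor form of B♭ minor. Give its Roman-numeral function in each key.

IV in C major; V in B♭ minor

The scale of C major is C D E F G A B; F is degree 4, and the triad built there (F-A-C) is major, so it is IV.
The scale of B♭ minor (harmonic minor) is B♭ C D♭ E♭ F G♭ A; F is degree 5, and the triad built there (F-A-C) is major, so it is V.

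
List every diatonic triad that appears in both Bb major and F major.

Bb, Dm, F, Gm

Triads in Bb major: Bb (I), Cm (ii), Dm (iii), Eb (IV), F (V), Gm (vi), Adim (vii°).
Triads in F major: F (I), Gm (ii), Am (iii), Bb (IV), C (V), Dm (vi), Edim (vii°).
Shared triads with their functions: Bb (I in Bb major, IV in F major); Dm (iii in Bb major, vi in F major); F (V in Bb major, I in F major); Gm (vi in Bb major, ii in F major).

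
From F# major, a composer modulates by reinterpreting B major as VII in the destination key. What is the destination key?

The numeral VII denotes a major triad on scale degree 7. With B on degree 7, the tonic of the new key is C#.
Degree 7 carries a major triad in natural-minor keys, so the destination is C# minor.
Check: the diatonic triads of C# minor (natural minor) are C#m (i), D#dim (ii°), E (III), F#m (iv), G#m (v), A (VI), B (VII) — B major is indeed VII.

C# minor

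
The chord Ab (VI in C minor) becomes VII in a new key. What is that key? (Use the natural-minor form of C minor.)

The numeral VII denotes a major triad on scale degree 7. With Ab on degree 7, the tonic of the new key is Bb.
Degree 7 carries a major triad in natural-minor keys, so the destination is Bb minor.
Check: the diatonic triads of Bb minor (natural minor) are Bbm (i), Cdim (ii°), Db (III), Ebm (iv), Fm (v), Gb (VI), Ab (VII) — Ab is indeed VII.

Bb minor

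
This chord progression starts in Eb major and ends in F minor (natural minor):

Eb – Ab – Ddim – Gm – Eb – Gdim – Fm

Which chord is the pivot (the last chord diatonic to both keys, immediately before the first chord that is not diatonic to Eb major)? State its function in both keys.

Eb — I in Eb major, VII in F minor

Chords diatonic to Eb major: Eb, Fm, Gm, Ab, Bb, Cm, Ddim.
Reading the progression, the first chord not in that set is Gdim, so the modulation leaves Eb major there.
The chord immediately before Gdim is Eb, which is diatonic to both keys: I in Eb major and VII in F minor.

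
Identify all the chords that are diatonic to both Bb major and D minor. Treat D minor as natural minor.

Triads in Bb major: Bb (I), Cm (ii), Dm (iii), Eb (IV), F (V), Gm (vi), Adim (vii°).
Triads in D minor (natural minor): Dm (i), Edim (ii°), F (III), Gm (iv), Am (v), Bb (VI), C (VII).
Shared triads with their functions: Bb (I in Bb major, VI in D minor); Dm (iii in Bb major, i in D minor); F (V in Bb major, III in D minor); Gm (vi in Bb major, iv in D minor).

Bb, Dm, F, Gm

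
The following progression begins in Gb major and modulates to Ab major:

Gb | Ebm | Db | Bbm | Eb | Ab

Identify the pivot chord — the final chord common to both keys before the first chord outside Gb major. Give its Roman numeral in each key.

Bbm — iii in Gb major, ii in Ab major

Chords diatonic to Gb major: Gb, Abm, Bbm, Cb, Db, Ebm, Fdim.
Reading the progression, the first chord not in that set is Eb, so the modulation leaves Gb major there.
The chord immediately before Eb is Bbm, which is diatonic to both keys: iii in Gb major and ii in Ab major.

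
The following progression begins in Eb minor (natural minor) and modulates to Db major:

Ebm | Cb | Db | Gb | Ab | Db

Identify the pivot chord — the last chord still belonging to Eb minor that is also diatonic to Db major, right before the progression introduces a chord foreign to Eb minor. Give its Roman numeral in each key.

Gb — III in Eb minor, IV in Db major

Chords diatonic to Eb minor: Ebm, Fdim, Gb, Abm, Bbm, Cb, Db.
Reading the progression, the first chord not in that set is Ab, so the modulation leaves Eb minor there.
The chord immediately before Ab is Gb, which is diatonic to both keys: III in Eb minor and IV in Db major.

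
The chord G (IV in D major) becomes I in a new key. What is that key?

The numeral I denotes a major triad on scale degree 1. With G on degree 1, the tonic of the new key is G.
Degree 1 carries a major triad in major keys, so the destination is G major.
Check: the diatonic triads of G major are G (I), Am (ii), Bm (iii), C (IV), D (V), Em (vi), F#dim (vii°) — G is indeed I.

G major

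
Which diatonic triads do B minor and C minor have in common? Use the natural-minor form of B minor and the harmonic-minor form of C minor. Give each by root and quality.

G

Triads in B minor (natural minor): Bm (i), C#dim (ii°), D (III), Em (iv), F#m (v), G (VI), A (VII).
Triads in C minor (harmonic minor): Cm (i), Ddim (ii°), Ebaug (III+), Fm (iv), G (V), Ab (VI), Bdim (vii°).
Shared triads with their functions: G (VI in B minor, V in C minor).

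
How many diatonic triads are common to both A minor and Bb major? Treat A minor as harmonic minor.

2

Diatonic triads of A minor (harmonic minor): Am (i), Bdim (ii°), Caug (III+), Dm (iv), E (V), F (VI), G#dim (vii°).
Diatonic triads of Bb major: Bb (I), Cm (ii), Dm (iii), Eb (IV), F (V), Gm (vi), Adim (vii°).
Matching root and quality in both lists: Dm, F.
That gives 2 common triads.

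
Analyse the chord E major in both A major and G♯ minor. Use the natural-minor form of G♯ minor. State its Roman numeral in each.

V in A major; VI in G♯ minor

The scale of A major is A B C♯ D E F♯ G♯; E is degree 5, and the triad built there (E-G♯-B) is major, so it is V.
The scale of G♯ minor (natural minor) is G♯ A♯ B C♯ D♯ E F♯; E is degree 6, and the triad built there (E-G♯-B) is major, so it is VI.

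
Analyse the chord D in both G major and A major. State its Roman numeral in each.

V in G major; IV in A major

The scale of G major is G A B C D E F♯; D is degree 5, and the triad built there (D-F♯-A) is major, so it is V.
The scale of A major is A B C♯ D E F♯ G♯; D is degree 4, and the triad built there (D-F♯-A) is major, so it is IV.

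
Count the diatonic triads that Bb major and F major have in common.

4

Diatonic triads of Bb major: Bb (I), Cm (ii), Dm (iii), Eb (IV), F (V), Gm (vi), Adim (vii°).
Diatonic triads of F major: F (I), Gm (ii), Am (iii), Bb (IV), C (V), Dm (vi), Edim (vii°).
Matching root and quality in both lists: Bb, Dm, F, Gm.
That gives 4 common triads.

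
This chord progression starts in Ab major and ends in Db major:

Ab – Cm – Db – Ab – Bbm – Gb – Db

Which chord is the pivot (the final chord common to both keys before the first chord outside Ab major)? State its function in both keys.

Chords diatonic to Ab major: Ab, Bbm, Cm, Db, Eb, Fm, Gdim.
Reading the progression, the first chord not in that set is Gb, so the modulation leaves Ab major there.
The chord immediately before Gb is Bbm, which is diatonic to both keys: ii in Ab major and vi in Db major.

Bbm — ii in Ab major, vi in Db major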